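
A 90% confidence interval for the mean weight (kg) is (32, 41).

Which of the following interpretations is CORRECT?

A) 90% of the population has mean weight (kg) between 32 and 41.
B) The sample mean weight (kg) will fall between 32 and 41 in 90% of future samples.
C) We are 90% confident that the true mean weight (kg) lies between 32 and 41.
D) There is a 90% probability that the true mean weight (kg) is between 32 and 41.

A confidence interval represents our confidence in the procedure, not a probability statement about the parameter.

Key concept: If we repeated this sampling process many times and computed a 90% CI each time, about 90% of those intervals would contain the true population parameter.

For this specific interval (32, 41):
- Midpoint (point estimate): 36.5
- Margin of error: 4.5

The correct interpretation is the one stating confidence that the true parameter lies in the interval — option C.

C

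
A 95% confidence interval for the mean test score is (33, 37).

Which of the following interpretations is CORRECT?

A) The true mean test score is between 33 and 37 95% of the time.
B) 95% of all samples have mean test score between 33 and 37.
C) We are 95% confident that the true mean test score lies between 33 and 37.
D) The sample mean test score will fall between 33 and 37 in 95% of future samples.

A confidence interval represents our confidence in the procedure, not a probability statement about the parameter.

Key concept: If we repeated this sampling process many times and computed a 95% CI each time, about 95% of those intervals would contain the true population parameter.

For this specific interval (33, 37):
- Midpoint (point estimate): 35
- Margin of error: 2

The correct interpretation is the one stating confidence that the true parameter lies in the interval — option C.

C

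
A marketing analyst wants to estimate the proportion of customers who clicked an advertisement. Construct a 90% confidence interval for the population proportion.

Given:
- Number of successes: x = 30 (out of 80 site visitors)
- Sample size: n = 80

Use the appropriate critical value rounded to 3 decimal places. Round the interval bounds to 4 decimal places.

Sample proportion: p̂ = 30/80 = 0.375000

Check conditions for normal approximation:
  np̂ = 30 ≥ 10 ✓
  n(1-p̂) = 50 ≥ 10 ✓

The sample is large enough, so use a z-interval (normal approximation) for the proportion.

For 90% confidence, z* = 1.645 (from standard normal table)

Standard error: SE = √(p̂(1-p̂)/n) = √(0.375000×0.625000/80) = 0.05412659

Margin of error: E = z* × SE = 1.645 × 0.05412659 = 0.089038

Z-interval: p̂ ± E = 0.375000 ± 0.089038 = (0.285962, 0.464038)

Rounded to 4 decimal places:

(0.2860, 0.4640)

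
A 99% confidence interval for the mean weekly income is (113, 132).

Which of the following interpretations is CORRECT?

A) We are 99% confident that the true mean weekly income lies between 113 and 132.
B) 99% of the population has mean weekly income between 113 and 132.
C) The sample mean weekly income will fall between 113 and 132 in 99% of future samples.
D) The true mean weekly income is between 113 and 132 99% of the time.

A confidence interval represents our confidence in the procedure, not a probability statement about the parameter.

Key concept: If we repeated this sampling process many times and computed a 99% CI each time, about 99% of those intervals would contain the true population parameter.

For this specific interval (113, 132):
- Midpoint (point estimate): 122.5
- Margin of error: 9.5

The correct interpretation is the one stating confidence that the true parameter lies in the interval — option A.

A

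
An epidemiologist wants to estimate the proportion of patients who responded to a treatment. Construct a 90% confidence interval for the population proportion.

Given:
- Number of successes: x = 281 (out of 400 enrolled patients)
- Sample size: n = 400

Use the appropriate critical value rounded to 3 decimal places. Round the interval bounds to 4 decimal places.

Sample proportion: p̂ = 281/400 = 0.702500

Check conditions for normal approximation:
  np̂ = 281 ≥ 10 ✓
  n(1-p̂) = 119 ≥ 10 ✓

The sample is large enough, so use a z-interval (normal approximation) for the proportion.

For 90% confidence, z* = 1.645 (from standard normal table)

Standard error: SE = √(p̂(1-p̂)/n) = √(0.702500×0.297500/400) = 0.02285792

Margin of error: E = z* × SE = 1.645 × 0.02285792 = 0.037601

Z-interval: p̂ ± E = 0.702500 ± 0.037601 = (0.664899, 0.740101)

Rounded to 4 decimal places:

(0.6649, 0.7401)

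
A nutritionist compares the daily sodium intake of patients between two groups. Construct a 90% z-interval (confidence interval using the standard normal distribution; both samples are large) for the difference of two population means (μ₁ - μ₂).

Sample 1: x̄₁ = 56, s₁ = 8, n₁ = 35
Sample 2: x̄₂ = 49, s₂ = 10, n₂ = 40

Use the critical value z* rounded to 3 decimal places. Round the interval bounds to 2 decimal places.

Both samples are large (n₁ = 35 ≥ 30, n₂ = 40 ≥ 30), so a z-interval for the difference of means applies.

Point estimate: x̄₁ - x̄₂ = 56 - 49 = 7

Standard error: SE = √(s₁²/n₁ + s₂²/n₂)
= √(8²/35 + 10²/40)
= √(1.828571 + 2.500000)
= 2.080522

For 90% confidence, z* = 1.645 (from standard normal table)
Margin of error: E = z* × SE = 1.645 × 2.080522 = 3.4225

Z-interval: (x̄₁ - x̄₂) ± E = 7 ± 3.4225 = (3.5775, 10.4225)

Rounded to 2 decimal places:

(3.58, 10.42)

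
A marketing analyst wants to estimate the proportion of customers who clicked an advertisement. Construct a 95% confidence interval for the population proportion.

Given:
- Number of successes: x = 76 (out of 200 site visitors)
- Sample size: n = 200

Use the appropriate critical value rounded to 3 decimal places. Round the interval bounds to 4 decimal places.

Sample proportion: p̂ = 76/200 = 0.380000

Check conditions for normal approximation:
  np̂ = 76 ≥ 10 ✓
  n(1-p̂) = 124 ≥ 10 ✓

The sample is large enough, so use a z-interval (normal approximation) for the proportion.

For 95% confidence, z* = 1.96 (from standard normal table)

Standard error: SE = √(p̂(1-p̂)/n) = √(0.380000×0.620000/200) = 0.03432200

Margin of error: E = z* × SE = 1.96 × 0.03432200 = 0.067271

Z-interval: p̂ ± E = 0.380000 ± 0.067271 = (0.312729, 0.447271)

Rounded to 4 decimal places:

(0.3127, 0.4473)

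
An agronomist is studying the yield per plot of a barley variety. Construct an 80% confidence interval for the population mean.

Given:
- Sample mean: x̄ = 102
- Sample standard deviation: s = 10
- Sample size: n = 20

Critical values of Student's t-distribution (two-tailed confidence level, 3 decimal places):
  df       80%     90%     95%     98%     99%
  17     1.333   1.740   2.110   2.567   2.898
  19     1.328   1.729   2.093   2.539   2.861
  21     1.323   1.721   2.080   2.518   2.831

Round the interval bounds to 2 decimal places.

The population standard deviation σ is unknown (only the sample standard deviation s is given), so use a t-interval with df = n - 1 = 20 - 1 = 19.

For 80% confidence with df = 19, t* = 1.328 (from t-table)

Standard error: SE = s/√n = 10/√20 = 2.236068

Margin of error: E = t* × SE = 1.328 × 2.236068 = 2.9695

T-interval: x̄ ± E = 102 ± 2.9695 = (99.0305, 104.9695)

Rounded to 2 decimal places:

(99.03, 104.97)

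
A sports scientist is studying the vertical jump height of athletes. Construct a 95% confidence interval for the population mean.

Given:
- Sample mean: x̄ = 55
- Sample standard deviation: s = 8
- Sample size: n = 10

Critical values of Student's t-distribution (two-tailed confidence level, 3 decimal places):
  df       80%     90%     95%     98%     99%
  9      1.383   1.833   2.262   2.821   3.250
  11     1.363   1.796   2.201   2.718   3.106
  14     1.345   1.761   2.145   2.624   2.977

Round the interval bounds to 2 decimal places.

The population standard deviation σ is unknown (only the sample standard deviation s is given), so use a t-interval with df = n - 1 = 10 - 1 = 9.

For 95% confidence with df = 9, t* = 2.262 (from t-table)

Standard error: SE = s/√n = 8/√10 = 2.529822

Margin of error: E = t* × SE = 2.262 × 2.529822 = 5.7225

T-interval: x̄ ± E = 55 ± 5.7225 = (49.2775, 60.7225)

Rounded to 2 decimal places:

(49.28, 60.72)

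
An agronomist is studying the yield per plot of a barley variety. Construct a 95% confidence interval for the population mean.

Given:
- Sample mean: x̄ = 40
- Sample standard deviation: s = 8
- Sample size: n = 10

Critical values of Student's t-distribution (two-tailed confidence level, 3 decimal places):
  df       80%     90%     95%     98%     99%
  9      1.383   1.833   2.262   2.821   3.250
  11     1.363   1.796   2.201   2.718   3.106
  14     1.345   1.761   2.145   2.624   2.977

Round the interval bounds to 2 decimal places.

The population standard deviation σ is unknown (only the sample standard deviation s is given), so use a t-interval with df = n - 1 = 10 - 1 = 9.

For 95% confidence with df = 9, t* = 2.262 (from t-table)

Standard error: SE = s/√n = 8/√10 = 2.529822

Margin of error: E = t* × SE = 2.262 × 2.529822 = 5.7225

T-interval: x̄ ± E = 40 ± 5.7225 = (34.2775, 45.7225)

Rounded to 2 decimal places:

(34.28, 45.72)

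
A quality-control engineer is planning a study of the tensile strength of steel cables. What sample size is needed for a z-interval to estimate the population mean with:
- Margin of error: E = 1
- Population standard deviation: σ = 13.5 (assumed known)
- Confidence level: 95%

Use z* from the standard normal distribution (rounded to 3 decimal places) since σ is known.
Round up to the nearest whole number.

Using z* since population σ is known (z-interval formula).

For 95% confidence, z* = 1.96 (from standard normal table)

Sample size formula for z-interval: n = (z*σ/E)²

n = (1.96 × 13.5 / 1)²
  = (26.460000)²
  = 700.1316

Round up to the nearest whole number: n = 701

701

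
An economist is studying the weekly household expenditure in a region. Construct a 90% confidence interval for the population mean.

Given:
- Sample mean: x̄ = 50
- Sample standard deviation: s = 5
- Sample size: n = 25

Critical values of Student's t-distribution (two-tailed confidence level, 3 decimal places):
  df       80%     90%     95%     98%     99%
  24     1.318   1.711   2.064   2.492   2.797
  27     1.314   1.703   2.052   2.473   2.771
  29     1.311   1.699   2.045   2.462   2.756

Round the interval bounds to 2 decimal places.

The population standard deviation σ is unknown (only the sample standard deviation s is given), so use a t-interval with df = n - 1 = 25 - 1 = 24.

For 90% confidence with df = 24, t* = 1.711 (from t-table)

Standard error: SE = s/√n = 5/√25 = 1.000000

Margin of error: E = t* × SE = 1.711 × 1.000000 = 1.7110

T-interval: x̄ ± E = 50 ± 1.7110 = (48.2890, 51.7110)

Rounded to 2 decimal places:

(48.29, 51.71)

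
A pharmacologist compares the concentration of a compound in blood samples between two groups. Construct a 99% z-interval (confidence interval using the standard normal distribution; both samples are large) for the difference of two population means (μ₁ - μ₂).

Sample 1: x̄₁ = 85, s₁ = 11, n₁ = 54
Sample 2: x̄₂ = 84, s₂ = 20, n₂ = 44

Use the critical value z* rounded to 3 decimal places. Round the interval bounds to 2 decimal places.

Both samples are large (n₁ = 54 ≥ 30, n₂ = 44 ≥ 30), so a z-interval for the difference of means applies.

Point estimate: x̄₁ - x̄₂ = 85 - 84 = 1

Standard error: SE = √(s₁²/n₁ + s₂²/n₂)
= √(11²/54 + 20²/44)
= √(2.240741 + 9.090909)
= 3.366252

For 99% confidence, z* = 2.576 (from standard normal table)
Margin of error: E = z* × SE = 2.576 × 3.366252 = 8.6715

Z-interval: (x̄₁ - x̄₂) ± E = 1 ± 8.6715 = (-7.6715, 9.6715)

Rounded to 2 decimal places:

(-7.67, 9.67)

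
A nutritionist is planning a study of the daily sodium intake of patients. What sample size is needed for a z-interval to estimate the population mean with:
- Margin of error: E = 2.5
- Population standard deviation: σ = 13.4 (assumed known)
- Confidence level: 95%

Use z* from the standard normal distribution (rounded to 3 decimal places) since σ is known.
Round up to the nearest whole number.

Using z* since population σ is known (z-interval formula).

For 95% confidence, z* = 1.96 (from standard normal table)

Sample size formula for z-interval: n = (z*σ/E)²

n = (1.96 × 13.4 / 2.5)²
  = (10.505600)²
  = 110.3676

Round up to the nearest whole number: n = 111

111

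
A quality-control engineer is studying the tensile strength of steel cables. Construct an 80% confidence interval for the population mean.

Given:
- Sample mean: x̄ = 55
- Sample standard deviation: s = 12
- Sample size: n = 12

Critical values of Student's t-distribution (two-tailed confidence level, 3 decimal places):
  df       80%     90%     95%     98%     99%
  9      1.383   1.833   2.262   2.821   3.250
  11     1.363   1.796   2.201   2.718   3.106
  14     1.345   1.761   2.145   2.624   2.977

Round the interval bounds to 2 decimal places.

The population standard deviation σ is unknown (only the sample standard deviation s is given), so use a t-interval with df = n - 1 = 12 - 1 = 11.

For 80% confidence with df = 11, t* = 1.363 (from t-table)

Standard error: SE = s/√n = 12/√12 = 3.464102

Margin of error: E = t* × SE = 1.363 × 3.464102 = 4.7216

T-interval: x̄ ± E = 55 ± 4.7216 = (50.2784, 59.7216)

Rounded to 2 decimal places:

(50.28, 59.72)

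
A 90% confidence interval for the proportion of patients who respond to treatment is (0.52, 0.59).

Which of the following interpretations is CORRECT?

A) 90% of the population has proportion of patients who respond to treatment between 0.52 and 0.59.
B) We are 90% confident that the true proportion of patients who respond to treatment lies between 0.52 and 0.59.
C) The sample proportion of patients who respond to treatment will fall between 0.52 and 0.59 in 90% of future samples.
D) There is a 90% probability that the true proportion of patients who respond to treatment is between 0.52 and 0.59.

A confidence interval represents our confidence in the procedure, not a probability statement about the parameter.

Key concept: If we repeated this sampling process many times and computed a 90% CI each time, about 90% of those intervals would contain the true population parameter.

For this specific interval (0.52, 0.59):
- Midpoint (point estimate): 0.555
- Margin of error: 0.035

The correct interpretation is the one stating confidence that the true parameter lies in the interval — option B.

B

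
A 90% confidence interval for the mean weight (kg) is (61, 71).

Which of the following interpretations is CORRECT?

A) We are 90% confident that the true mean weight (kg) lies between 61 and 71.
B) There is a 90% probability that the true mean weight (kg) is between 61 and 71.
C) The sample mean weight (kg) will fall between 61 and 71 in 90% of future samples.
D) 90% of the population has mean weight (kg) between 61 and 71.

A confidence interval represents our confidence in the procedure, not a probability statement about the parameter.

Key concept: If we repeated this sampling process many times and computed a 90% CI each time, about 90% of those intervals would contain the true population parameter.

For this specific interval (61, 71):
- Midpoint (point estimate): 66
- Margin of error: 5

The correct interpretation is the one stating confidence that the true parameter lies in the interval — option A.

A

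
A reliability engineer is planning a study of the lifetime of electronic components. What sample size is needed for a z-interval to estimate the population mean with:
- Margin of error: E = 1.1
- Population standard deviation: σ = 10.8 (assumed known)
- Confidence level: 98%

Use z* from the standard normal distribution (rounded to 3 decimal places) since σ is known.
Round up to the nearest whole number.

Using z* since population σ is known (z-interval formula).

For 98% confidence, z* = 2.326 (from standard normal table)

Sample size formula for z-interval: n = (z*σ/E)²

n = (2.326 × 10.8 / 1.1)²
  = (22.837091)²
  = 521.5327

Round up to the nearest whole number: n = 522

522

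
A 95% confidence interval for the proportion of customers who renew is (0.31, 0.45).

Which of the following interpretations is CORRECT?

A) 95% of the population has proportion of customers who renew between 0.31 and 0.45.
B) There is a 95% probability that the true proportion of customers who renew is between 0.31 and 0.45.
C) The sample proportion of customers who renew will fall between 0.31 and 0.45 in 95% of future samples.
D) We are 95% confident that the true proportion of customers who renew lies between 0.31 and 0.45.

A confidence interval represents our confidence in the procedure, not a probability statement about the parameter.

Key concept: If we repeated this sampling process many times and computed a 95% CI each time, about 95% of those intervals would contain the true population parameter.

For this specific interval (0.31, 0.45):
- Midpoint (point estimate): 0.38
- Margin of error: 0.07

The correct interpretation is the one stating confidence that the true parameter lies in the interval — option D.

D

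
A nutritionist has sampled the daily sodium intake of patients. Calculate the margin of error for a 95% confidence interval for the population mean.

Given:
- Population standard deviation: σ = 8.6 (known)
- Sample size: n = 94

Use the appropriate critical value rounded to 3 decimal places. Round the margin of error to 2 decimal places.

The population standard deviation σ is known, so use the z-interval margin of error formula.

For 95% confidence, z* = 1.96 (from standard normal table)

Margin of error formula for z-interval: E = z* × σ/√n

E = 1.96 × 8.6/√94
  = 1.96 × 0.887022
  = 1.7386

Rounded to 2 decimal places:

1.74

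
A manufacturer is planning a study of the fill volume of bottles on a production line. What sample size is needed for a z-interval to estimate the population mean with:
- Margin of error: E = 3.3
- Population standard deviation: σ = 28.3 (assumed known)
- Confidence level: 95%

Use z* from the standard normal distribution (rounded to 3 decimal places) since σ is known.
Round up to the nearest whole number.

Using z* since population σ is known (z-interval formula).

For 95% confidence, z* = 1.96 (from standard normal table)

Sample size formula for z-interval: n = (z*σ/E)²

n = (1.96 × 28.3 / 3.3)²
  = (16.808485)²
  = 282.5252

Round up to the nearest whole number: n = 283

283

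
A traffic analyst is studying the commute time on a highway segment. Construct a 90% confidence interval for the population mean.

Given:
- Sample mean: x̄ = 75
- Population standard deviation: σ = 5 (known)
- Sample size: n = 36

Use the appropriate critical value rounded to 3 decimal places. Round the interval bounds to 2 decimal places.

The population standard deviation σ is known, so use a z-interval (standard normal critical value).

For 90% confidence, z* = 1.645 (from standard normal table)

Standard error: SE = σ/√n = 5/√36 = 0.833333

Margin of error: E = z* × SE = 1.645 × 0.833333 = 1.3708

Z-interval: x̄ ± E = 75 ± 1.3708 = (73.6292, 76.3708)

Rounded to 2 decimal places:

(73.63, 76.37)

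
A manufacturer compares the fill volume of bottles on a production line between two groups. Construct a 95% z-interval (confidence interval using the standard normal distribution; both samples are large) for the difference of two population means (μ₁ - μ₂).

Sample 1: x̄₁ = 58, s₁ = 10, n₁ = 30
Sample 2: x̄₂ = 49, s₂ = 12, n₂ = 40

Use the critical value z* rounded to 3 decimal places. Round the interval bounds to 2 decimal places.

Both samples are large (n₁ = 30 ≥ 30, n₂ = 40 ≥ 30), so a z-interval for the difference of means applies.

Point estimate: x̄₁ - x̄₂ = 58 - 49 = 9

Standard error: SE = √(s₁²/n₁ + s₂²/n₂)
= √(10²/30 + 12²/40)
= √(3.333333 + 3.600000)
= 2.633122

For 95% confidence, z* = 1.96 (from standard normal table)
Margin of error: E = z* × SE = 1.96 × 2.633122 = 5.1609

Z-interval: (x̄₁ - x̄₂) ± E = 9 ± 5.1609 = (3.8391, 14.1609)

Rounded to 2 decimal places:

(3.84, 14.16)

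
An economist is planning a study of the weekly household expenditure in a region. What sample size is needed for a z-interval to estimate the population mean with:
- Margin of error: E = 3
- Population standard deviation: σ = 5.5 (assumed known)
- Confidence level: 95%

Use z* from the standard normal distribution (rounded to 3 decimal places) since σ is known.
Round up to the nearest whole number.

Using z* since population σ is known (z-interval formula).

For 95% confidence, z* = 1.96 (from standard normal table)

Sample size formula for z-interval: n = (z*σ/E)²

n = (1.96 × 5.5 / 3)²
  = (3.593333)²
  = 12.9120

Round up to the nearest whole number: n = 13

13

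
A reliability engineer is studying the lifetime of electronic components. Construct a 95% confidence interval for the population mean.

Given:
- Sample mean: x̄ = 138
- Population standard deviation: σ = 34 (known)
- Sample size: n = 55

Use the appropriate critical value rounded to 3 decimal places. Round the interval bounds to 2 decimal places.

The population standard deviation σ is known, so use a z-interval (standard normal critical value).

For 95% confidence, z* = 1.96 (from standard normal table)

Standard error: SE = σ/√n = 34/√55 = 4.584559

Margin of error: E = z* × SE = 1.96 × 4.584559 = 8.9857

Z-interval: x̄ ± E = 138 ± 8.9857 = (129.0143, 146.9857)

Rounded to 2 decimal places:

(129.01, 146.99)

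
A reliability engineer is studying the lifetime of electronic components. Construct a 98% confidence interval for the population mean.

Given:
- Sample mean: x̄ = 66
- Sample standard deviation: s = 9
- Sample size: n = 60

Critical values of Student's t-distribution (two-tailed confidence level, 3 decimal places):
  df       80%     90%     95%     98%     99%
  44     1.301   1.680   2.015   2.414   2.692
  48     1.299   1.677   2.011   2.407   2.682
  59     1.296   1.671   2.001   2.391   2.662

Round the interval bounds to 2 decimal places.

The population standard deviation σ is unknown (only the sample standard deviation s is given), so use a t-interval with df = n - 1 = 60 - 1 = 59.

For 98% confidence with df = 59, t* = 2.391 (from t-table)

Standard error: SE = s/√n = 9/√60 = 1.161895

Margin of error: E = t* × SE = 2.391 × 1.161895 = 2.7781

T-interval: x̄ ± E = 66 ± 2.7781 = (63.2219, 68.7781)

Rounded to 2 decimal places:

(63.22, 68.78)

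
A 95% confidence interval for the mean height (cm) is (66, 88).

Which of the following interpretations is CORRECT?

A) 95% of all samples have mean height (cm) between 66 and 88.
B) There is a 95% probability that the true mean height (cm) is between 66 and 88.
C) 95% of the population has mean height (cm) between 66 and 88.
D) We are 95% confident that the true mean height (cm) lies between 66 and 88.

A confidence interval represents our confidence in the procedure, not a probability statement about the parameter.

Key concept: If we repeated this sampling process many times and computed a 95% CI each time, about 95% of those intervals would contain the true population parameter.

For this specific interval (66, 88):
- Midpoint (point estimate): 77
- Margin of error: 11

The correct interpretation is the one stating confidence that the true parameter lies in the interval — option D.

D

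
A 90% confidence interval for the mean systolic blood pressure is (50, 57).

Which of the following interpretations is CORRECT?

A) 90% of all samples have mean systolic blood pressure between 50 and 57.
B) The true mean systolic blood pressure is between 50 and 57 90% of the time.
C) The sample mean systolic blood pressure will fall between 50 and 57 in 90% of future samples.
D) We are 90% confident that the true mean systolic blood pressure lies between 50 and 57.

A confidence interval represents our confidence in the procedure, not a probability statement about the parameter.

Key concept: If we repeated this sampling process many times and computed a 90% CI each time, about 90% of those intervals would contain the true population parameter.

For this specific interval (50, 57):
- Midpoint (point estimate): 53.5
- Margin of error: 3.5

The correct interpretation is the one stating confidence that the true parameter lies in the interval — option D.

D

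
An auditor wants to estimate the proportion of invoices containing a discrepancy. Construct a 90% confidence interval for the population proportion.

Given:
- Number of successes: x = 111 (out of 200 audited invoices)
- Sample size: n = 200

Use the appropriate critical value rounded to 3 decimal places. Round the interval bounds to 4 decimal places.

Sample proportion: p̂ = 111/200 = 0.555000

Check conditions for normal approximation:
  np̂ = 111 ≥ 10 ✓
  n(1-p̂) = 89 ≥ 10 ✓

The sample is large enough, so use a z-interval (normal approximation) for the proportion.

For 90% confidence, z* = 1.645 (from standard normal table)

Standard error: SE = √(p̂(1-p̂)/n) = √(0.555000×0.445000/200) = 0.03514079

Margin of error: E = z* × SE = 1.645 × 0.03514079 = 0.057807

Z-interval: p̂ ± E = 0.555000 ± 0.057807 = (0.497193, 0.612807)

Rounded to 4 decimal places:

(0.4972, 0.6128)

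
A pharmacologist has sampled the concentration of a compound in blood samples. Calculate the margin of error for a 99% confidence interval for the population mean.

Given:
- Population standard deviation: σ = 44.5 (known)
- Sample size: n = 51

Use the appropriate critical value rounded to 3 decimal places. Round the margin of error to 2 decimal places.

The population standard deviation σ is known, so use the z-interval margin of error formula.

For 99% confidence, z* = 2.576 (from standard normal table)

Margin of error formula for z-interval: E = z* × σ/√n

E = 2.576 × 44.5/√51
  = 2.576 × 6.231246
  = 16.0517

Rounded to 2 decimal places:

16.05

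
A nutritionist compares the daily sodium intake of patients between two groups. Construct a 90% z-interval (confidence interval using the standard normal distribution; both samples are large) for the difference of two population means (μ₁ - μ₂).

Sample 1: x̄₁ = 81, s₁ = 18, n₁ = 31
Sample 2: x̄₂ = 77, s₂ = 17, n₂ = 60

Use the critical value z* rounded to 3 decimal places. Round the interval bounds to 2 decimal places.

Both samples are large (n₁ = 31 ≥ 30, n₂ = 60 ≥ 30), so a z-interval for the difference of means applies.

Point estimate: x̄₁ - x̄₂ = 81 - 77 = 4

Standard error: SE = √(s₁²/n₁ + s₂²/n₂)
= √(18²/31 + 17²/60)
= √(10.451613 + 4.816667)
= 3.907465

For 90% confidence, z* = 1.645 (from standard normal table)
Margin of error: E = z* × SE = 1.645 × 3.907465 = 6.4278

Z-interval: (x̄₁ - x̄₂) ± E = 4 ± 6.4278 = (-2.4278, 10.4278)

Rounded to 2 decimal places:

(-2.43, 10.43)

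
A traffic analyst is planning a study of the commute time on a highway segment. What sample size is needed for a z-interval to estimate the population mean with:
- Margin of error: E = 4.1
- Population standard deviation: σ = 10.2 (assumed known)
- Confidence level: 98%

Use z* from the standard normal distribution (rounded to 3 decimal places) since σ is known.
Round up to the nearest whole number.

Using z* since population σ is known (z-interval formula).

For 98% confidence, z* = 2.326 (from standard normal table)

Sample size formula for z-interval: n = (z*σ/E)²

n = (2.326 × 10.2 / 4.1)²
  = (5.786634)²
  = 33.4851

Round up to the nearest whole number: n = 34

34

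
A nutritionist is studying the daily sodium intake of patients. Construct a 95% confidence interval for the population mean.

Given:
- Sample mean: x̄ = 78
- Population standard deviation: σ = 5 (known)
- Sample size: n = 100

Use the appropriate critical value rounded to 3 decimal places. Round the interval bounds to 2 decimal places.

The population standard deviation σ is known, so use a z-interval (standard normal critical value).

For 95% confidence, z* = 1.96 (from standard normal table)

Standard error: SE = σ/√n = 5/√100 = 0.500000

Margin of error: E = z* × SE = 1.96 × 0.500000 = 0.9800

Z-interval: x̄ ± E = 78 ± 0.9800 = (77.0200, 78.9800)

Rounded to 2 decimal places:

(77.02, 78.98)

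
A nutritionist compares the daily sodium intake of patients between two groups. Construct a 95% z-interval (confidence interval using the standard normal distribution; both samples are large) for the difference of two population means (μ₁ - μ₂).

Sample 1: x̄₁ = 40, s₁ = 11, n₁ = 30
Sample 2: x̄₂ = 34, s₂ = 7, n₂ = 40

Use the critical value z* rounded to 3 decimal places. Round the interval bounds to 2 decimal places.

Both samples are large (n₁ = 30 ≥ 30, n₂ = 40 ≥ 30), so a z-interval for the difference of means applies.

Point estimate: x̄₁ - x̄₂ = 40 - 34 = 6

Standard error: SE = √(s₁²/n₁ + s₂²/n₂)
= √(11²/30 + 7²/40)
= √(4.033333 + 1.225000)
= 2.293106

For 95% confidence, z* = 1.96 (from standard normal table)
Margin of error: E = z* × SE = 1.96 × 2.293106 = 4.4945

Z-interval: (x̄₁ - x̄₂) ± E = 6 ± 4.4945 = (1.5055, 10.4945)

Rounded to 2 decimal places:

(1.51, 10.49)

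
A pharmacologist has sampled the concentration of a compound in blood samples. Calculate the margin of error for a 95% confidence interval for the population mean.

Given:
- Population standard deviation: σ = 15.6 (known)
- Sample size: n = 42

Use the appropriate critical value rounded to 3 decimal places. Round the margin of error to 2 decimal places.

The population standard deviation σ is known, so use the z-interval margin of error formula.

For 95% confidence, z* = 1.96 (from standard normal table)

Margin of error formula for z-interval: E = z* × σ/√n

E = 1.96 × 15.6/√42
  = 1.96 × 2.407132
  = 4.7180

Rounded to 2 decimal places:

4.72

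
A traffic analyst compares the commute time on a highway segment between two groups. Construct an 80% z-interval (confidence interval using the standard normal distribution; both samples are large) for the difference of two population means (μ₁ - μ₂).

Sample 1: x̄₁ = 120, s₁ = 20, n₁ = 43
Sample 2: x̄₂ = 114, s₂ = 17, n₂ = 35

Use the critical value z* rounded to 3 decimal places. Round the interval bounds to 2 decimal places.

Both samples are large (n₁ = 43 ≥ 30, n₂ = 35 ≥ 30), so a z-interval for the difference of means applies.

Point estimate: x̄₁ - x̄₂ = 120 - 114 = 6

Standard error: SE = √(s₁²/n₁ + s₂²/n₂)
= √(20²/43 + 17²/35)
= √(9.302326 + 8.257143)
= 4.190402

For 80% confidence, z* = 1.282 (from standard normal table)
Margin of error: E = z* × SE = 1.282 × 4.190402 = 5.3721

Z-interval: (x̄₁ - x̄₂) ± E = 6 ± 5.3721 = (0.6279, 11.3721)

Rounded to 2 decimal places:

(0.63, 11.37)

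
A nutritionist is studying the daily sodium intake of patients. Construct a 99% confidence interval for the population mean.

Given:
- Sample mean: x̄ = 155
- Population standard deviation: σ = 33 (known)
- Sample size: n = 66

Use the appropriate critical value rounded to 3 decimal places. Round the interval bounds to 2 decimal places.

The population standard deviation σ is known, so use a z-interval (standard normal critical value).

For 99% confidence, z* = 2.576 (from standard normal table)

Standard error: SE = σ/√n = 33/√66 = 4.062019

Margin of error: E = z* × SE = 2.576 × 4.062019 = 10.4638

Z-interval: x̄ ± E = 155 ± 10.4638 = (144.5362, 165.4638)

Rounded to 2 decimal places:

(144.54, 165.46)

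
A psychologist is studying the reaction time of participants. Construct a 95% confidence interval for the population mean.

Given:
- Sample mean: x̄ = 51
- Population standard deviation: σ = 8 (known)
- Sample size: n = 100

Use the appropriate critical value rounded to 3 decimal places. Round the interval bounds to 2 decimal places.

The population standard deviation σ is known, so use a z-interval (standard normal critical value).

For 95% confidence, z* = 1.96 (from standard normal table)

Standard error: SE = σ/√n = 8/√100 = 0.800000

Margin of error: E = z* × SE = 1.96 × 0.800000 = 1.5680

Z-interval: x̄ ± E = 51 ± 1.5680 = (49.4320, 52.5680)

Rounded to 2 decimal places:

(49.43, 52.57)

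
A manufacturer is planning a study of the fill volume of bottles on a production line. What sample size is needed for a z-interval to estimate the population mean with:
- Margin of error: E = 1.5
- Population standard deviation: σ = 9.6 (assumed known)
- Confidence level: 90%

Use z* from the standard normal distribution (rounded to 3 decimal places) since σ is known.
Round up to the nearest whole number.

Using z* since population σ is known (z-interval formula).

For 90% confidence, z* = 1.645 (from standard normal table)

Sample size formula for z-interval: n = (z*σ/E)²

n = (1.645 × 9.6 / 1.5)²
  = (10.528000)²
  = 110.8388

Round up to the nearest whole number: n = 111

111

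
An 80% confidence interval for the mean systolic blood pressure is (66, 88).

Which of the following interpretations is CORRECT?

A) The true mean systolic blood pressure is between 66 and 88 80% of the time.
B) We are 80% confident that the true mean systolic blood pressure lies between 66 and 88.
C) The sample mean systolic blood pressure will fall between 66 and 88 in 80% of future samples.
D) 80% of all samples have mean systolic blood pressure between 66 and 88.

A confidence interval represents our confidence in the procedure, not a probability statement about the parameter.

Key concept: If we repeated this sampling process many times and computed an 80% CI each time, about 80% of those intervals would contain the true population parameter.

For this specific interval (66, 88):
- Midpoint (point estimate): 77
- Margin of error: 11

The correct interpretation is the one stating confidence that the true parameter lies in the interval — option B.

B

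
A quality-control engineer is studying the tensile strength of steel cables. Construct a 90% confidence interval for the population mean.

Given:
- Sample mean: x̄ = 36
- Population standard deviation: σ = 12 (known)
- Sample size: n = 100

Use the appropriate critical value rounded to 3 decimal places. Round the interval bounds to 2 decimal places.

The population standard deviation σ is known, so use a z-interval (standard normal critical value).

For 90% confidence, z* = 1.645 (from standard normal table)

Standard error: SE = σ/√n = 12/√100 = 1.200000

Margin of error: E = z* × SE = 1.645 × 1.200000 = 1.9740

Z-interval: x̄ ± E = 36 ± 1.9740 = (34.0260, 37.9740)

Rounded to 2 decimal places:

(34.03, 37.97)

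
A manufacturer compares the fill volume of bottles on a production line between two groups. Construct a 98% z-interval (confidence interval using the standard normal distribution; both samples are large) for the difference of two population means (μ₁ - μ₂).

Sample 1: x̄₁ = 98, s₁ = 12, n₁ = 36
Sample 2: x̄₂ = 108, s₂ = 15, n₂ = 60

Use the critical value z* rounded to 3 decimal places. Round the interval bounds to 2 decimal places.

Both samples are large (n₁ = 36 ≥ 30, n₂ = 60 ≥ 30), so a z-interval for the difference of means applies.

Point estimate: x̄₁ - x̄₂ = 98 - 108 = -10

Standard error: SE = √(s₁²/n₁ + s₂²/n₂)
= √(12²/36 + 15²/60)
= √(4.000000 + 3.750000)
= 2.783882

For 98% confidence, z* = 2.326 (from standard normal table)
Margin of error: E = z* × SE = 2.326 × 2.783882 = 6.4753

Z-interval: (x̄₁ - x̄₂) ± E = -10 ± 6.4753 = (-16.4753, -3.5247)

Rounded to 2 decimal places:

(-16.48, -3.52)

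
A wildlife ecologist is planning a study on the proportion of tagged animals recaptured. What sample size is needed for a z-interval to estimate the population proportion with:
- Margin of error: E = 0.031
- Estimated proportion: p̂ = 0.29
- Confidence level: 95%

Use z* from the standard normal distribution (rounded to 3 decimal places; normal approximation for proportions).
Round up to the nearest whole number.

Using z* for proportion z-interval (normal approximation).

For 95% confidence, z* = 1.96 (from standard normal table)

Sample size formula for proportion z-interval: n = z*²p̂(1-p̂)/E²

n = 1.96² × 0.29 × 0.71 / 0.031²
  = 3.8416 × 0.2059 / 0.000961
  = 823.0858

Round up to the nearest whole number: n = 824

824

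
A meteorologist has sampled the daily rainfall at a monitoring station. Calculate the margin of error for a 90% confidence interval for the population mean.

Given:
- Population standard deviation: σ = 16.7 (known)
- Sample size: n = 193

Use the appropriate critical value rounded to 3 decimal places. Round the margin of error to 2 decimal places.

The population standard deviation σ is known, so use the z-interval margin of error formula.

For 90% confidence, z* = 1.645 (from standard normal table)

Margin of error formula for z-interval: E = z* × σ/√n

E = 1.645 × 16.7/√193
  = 1.645 × 1.202092
  = 1.9774

Rounded to 2 decimal places:

1.98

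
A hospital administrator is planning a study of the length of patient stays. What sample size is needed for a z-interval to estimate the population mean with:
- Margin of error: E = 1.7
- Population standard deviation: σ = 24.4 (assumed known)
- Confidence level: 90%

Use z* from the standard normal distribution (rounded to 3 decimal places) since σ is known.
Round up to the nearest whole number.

Using z* since population σ is known (z-interval formula).

For 90% confidence, z* = 1.645 (from standard normal table)

Sample size formula for z-interval: n = (z*σ/E)²

n = (1.645 × 24.4 / 1.7)²
  = (23.610588)²
  = 557.4599

Round up to the nearest whole number: n = 558

558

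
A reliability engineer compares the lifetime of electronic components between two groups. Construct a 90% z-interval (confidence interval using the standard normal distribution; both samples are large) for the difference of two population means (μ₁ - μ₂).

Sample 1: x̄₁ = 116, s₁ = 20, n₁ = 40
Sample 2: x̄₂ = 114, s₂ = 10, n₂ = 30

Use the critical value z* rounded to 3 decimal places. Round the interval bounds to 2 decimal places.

Both samples are large (n₁ = 40 ≥ 30, n₂ = 30 ≥ 30), so a z-interval for the difference of means applies.

Point estimate: x̄₁ - x̄₂ = 116 - 114 = 2

Standard error: SE = √(s₁²/n₁ + s₂²/n₂)
= √(20²/40 + 10²/30)
= √(10.000000 + 3.333333)
= 3.651484

For 90% confidence, z* = 1.645 (from standard normal table)
Margin of error: E = z* × SE = 1.645 × 3.651484 = 6.0067

Z-interval: (x̄₁ - x̄₂) ± E = 2 ± 6.0067 = (-4.0067, 8.0067)

Rounded to 2 decimal places:

(-4.01, 8.01)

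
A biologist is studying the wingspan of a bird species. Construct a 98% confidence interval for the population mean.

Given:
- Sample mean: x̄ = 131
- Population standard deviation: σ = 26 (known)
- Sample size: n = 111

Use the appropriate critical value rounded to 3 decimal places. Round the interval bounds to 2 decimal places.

The population standard deviation σ is known, so use a z-interval (standard normal critical value).

For 98% confidence, z* = 2.326 (from standard normal table)

Standard error: SE = σ/√n = 26/√111 = 2.467811

Margin of error: E = z* × SE = 2.326 × 2.467811 = 5.7401

Z-interval: x̄ ± E = 131 ± 5.7401 = (125.2599, 136.7401)

Rounded to 2 decimal places:

(125.26, 136.74)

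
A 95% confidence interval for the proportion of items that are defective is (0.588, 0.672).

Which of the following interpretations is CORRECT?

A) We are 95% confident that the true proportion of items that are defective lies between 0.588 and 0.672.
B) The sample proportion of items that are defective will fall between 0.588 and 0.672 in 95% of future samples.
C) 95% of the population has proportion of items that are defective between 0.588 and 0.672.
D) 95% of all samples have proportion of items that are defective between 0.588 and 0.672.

A confidence interval represents our confidence in the procedure, not a probability statement about the parameter.

Key concept: If we repeated this sampling process many times and computed a 95% CI each time, about 95% of those intervals would contain the true population parameter.

For this specific interval (0.588, 0.672):
- Midpoint (point estimate): 0.63
- Margin of error: 0.042

The correct interpretation is the one stating confidence that the true parameter lies in the interval — option A.

A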